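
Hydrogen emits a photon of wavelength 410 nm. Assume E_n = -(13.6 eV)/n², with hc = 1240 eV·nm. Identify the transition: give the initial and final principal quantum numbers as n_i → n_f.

The photon energy is ΔE = hc/λ = 1240 / 410 = 3.024 eV.
With Z = 1, ΔE = 13.60 × (1/n_f² − 1/n_i²), so 1/n_f² − 1/n_i² = 0.2224.
Trying n_f = 2 gives 1/n_i² = 0.02762, i.e. n_i ≈ 6; this pair matches.

n_i = 6, n_f = 2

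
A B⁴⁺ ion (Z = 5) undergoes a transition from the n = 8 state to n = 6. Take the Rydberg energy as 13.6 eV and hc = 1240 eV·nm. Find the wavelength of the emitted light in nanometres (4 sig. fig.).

300.1 nm

For Z = 5 the level energies scale as Z², so the effective Rydberg energy is 13.6 × 25 = 340.0 eV.
ΔE = 340.0 × (1/6² − 1/8²) = 340.0 × 0.01215 = 4.132 eV.
λ = hc/ΔE = 1240 / 4.132 = 300.1 nm.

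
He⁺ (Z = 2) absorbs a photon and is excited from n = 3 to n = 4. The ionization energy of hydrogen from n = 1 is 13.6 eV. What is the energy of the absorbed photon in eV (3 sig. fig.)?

The Bohr energies scale as Z², so for Z = 2: E_n = −54.40/n² eV.
E_4 = −54.40/16 = −3.400 eV and E_3 = −54.40/9 = −6.044 eV.
The photon energy is |E_4 − E_3| = 2.64 eV.

2.64 eV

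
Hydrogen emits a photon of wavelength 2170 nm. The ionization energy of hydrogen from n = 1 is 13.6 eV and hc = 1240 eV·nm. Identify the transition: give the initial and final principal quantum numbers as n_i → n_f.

The photon energy is ΔE = hc/λ = 1240 / 2170 = 0.5714 eV.
With Z = 1, ΔE = 13.60 × (1/n_f² − 1/n_i²), so 1/n_f² − 1/n_i² = 0.04202.
Trying n_f = 4 gives 1/n_i² = 0.02048, i.e. n_i ≈ 7; this pair matches.

n_i = 7, n_f = 4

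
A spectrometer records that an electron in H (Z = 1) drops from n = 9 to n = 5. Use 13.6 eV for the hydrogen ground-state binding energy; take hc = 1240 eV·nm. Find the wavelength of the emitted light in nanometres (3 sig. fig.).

ΔE = 13.60 × (1/5² − 1/9²) = 13.60 × 0.02765 = 0.3761 eV.
λ = hc/ΔE = 1240 / 0.3761 = 3300 nm.

3300 nm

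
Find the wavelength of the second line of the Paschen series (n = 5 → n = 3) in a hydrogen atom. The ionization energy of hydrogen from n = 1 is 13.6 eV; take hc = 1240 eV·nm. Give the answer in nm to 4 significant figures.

1282 nm

The Paschen series terminates on n_f = 3; the second line has n_i = 3+2 = 5.
ΔE = 13.60 × (1/3² − 1/5²) = 0.9671 eV.
λ = 1240 / 0.9671 = 1282 nm.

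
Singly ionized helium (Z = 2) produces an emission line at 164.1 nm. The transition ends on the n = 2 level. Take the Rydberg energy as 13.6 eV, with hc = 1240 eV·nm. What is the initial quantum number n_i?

n_i = 3

The photon energy is ΔE = hc/λ = 1240 / 164.1 = 7.556 eV.
With Z = 2, ΔE = 54.40 × (1/n_f² − 1/n_i²), so 1/n_f² − 1/n_i² = 0.1389.
With n_f = 2: 1/n_i² = 1/4 − 0.1389 = 0.1111, so n_i ≈ 3.00.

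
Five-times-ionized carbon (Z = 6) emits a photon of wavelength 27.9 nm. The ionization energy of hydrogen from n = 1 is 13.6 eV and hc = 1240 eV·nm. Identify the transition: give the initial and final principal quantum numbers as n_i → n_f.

n_i = 7, n_f = 3

The photon energy is ΔE = hc/λ = 1240 / 27.9 = 44.44 eV.
With Z = 6, ΔE = 489.6 × (1/n_f² − 1/n_i²), so 1/n_f² − 1/n_i² = 0.09078.
Trying n_f = 3 gives 1/n_i² = 0.02033, i.e. n_i ≈ 7; this pair matches.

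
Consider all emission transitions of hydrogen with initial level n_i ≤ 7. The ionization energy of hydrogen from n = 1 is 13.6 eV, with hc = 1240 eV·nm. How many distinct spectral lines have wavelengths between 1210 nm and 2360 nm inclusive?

Enumerate all n_i → n_f pairs with 1 ≤ n_f < n_i ≤ 7 and compute λ = 1240 / [13.6·1·(1/n_f² − 1/n_i²)].
Lines falling in [1210, 2360] nm: 5→3 (1282 nm), 4→3 (1876 nm), 7→4 (2166 nm).

3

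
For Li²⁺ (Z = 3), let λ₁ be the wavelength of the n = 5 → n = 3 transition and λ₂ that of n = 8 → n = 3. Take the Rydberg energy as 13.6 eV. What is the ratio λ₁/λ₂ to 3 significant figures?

λ ∝ 1/ΔE ∝ 1/(1/n_f² − 1/n_i²), and the Z² and hc factors cancel in the ratio.
λ₁/λ₂ = (1/3² − 1/8²)/(1/3² − 1/5²) = 0.09549/0.07111 = 1.34.

1.34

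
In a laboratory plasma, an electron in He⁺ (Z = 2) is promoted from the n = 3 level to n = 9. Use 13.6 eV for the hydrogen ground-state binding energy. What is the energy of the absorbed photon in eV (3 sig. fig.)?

The Bohr energies scale as Z², so for Z = 2: E_n = −54.40/n² eV.
E_9 = −54.40/81 = −0.6716 eV and E_3 = −54.40/9 = −6.044 eV.
The photon energy is |E_9 − E_3| = 5.37 eV.

5.37 eV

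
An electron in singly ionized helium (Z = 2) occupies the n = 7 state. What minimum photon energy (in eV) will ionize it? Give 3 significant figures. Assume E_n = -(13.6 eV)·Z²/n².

E_n = −13.6 Z²/n² = −54.40/n² eV for Z = 2.
E_7 = −54.40/49 = −1.11 eV, so ionization (to E = 0) requires 1.11 eV.

1.11 eV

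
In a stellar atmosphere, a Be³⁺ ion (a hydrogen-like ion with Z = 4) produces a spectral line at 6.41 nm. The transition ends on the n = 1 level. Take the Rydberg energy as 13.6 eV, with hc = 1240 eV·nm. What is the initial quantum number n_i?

The photon energy is ΔE = hc/λ = 1240 / 6.41 = 193.4 eV.
With Z = 4, ΔE = 217.6 × (1/n_f² − 1/n_i²), so 1/n_f² − 1/n_i² = 0.8890.
With n_f = 1: 1/n_i² = 1/1 − 0.8890 = 0.1110, so n_i ≈ 3.00.

n_i = 3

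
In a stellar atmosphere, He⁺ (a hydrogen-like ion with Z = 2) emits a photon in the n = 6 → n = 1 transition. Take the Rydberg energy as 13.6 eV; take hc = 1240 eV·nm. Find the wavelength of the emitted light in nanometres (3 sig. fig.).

For Z = 2 the level energies scale as Z², so the effective Rydberg energy is 13.6 × 4 = 54.40 eV.
ΔE = 54.40 × (1/1² − 1/6²) = 54.40 × 0.9722 = 52.89 eV.
λ = hc/ΔE = 1240 / 52.89 = 23.4 nm.

23.4 nm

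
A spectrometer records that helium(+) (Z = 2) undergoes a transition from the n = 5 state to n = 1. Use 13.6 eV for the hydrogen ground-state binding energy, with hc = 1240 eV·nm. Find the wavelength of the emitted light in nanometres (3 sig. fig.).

For Z = 2 the level energies scale as Z², so the effective Rydberg energy is 13.6 × 4 = 54.40 eV.
ΔE = 54.40 × (1/1² − 1/5²) = 54.40 × 0.9600 = 52.22 eV.
λ = hc/ΔE = 1240 / 52.22 = 23.7 nm.

23.7 nm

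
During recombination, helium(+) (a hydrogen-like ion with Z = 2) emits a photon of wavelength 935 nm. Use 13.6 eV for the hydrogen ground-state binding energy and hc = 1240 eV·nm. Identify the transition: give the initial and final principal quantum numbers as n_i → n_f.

The photon energy is ΔE = hc/λ = 1240 / 935 = 1.326 eV.
With Z = 2, ΔE = 54.40 × (1/n_f² − 1/n_i²), so 1/n_f² − 1/n_i² = 0.02438.
Trying n_f = 5 gives 1/n_i² = 0.01562, i.e. n_i ≈ 8; this pair matches.

n_i = 8, n_f = 5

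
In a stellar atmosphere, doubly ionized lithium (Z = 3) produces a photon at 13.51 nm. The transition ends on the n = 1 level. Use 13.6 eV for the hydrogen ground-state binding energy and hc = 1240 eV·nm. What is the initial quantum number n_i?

n_i = 2

The photon energy is ΔE = hc/λ = 1240 / 13.51 = 91.78 eV.
With Z = 3, ΔE = 122.4 × (1/n_f² − 1/n_i²), so 1/n_f² − 1/n_i² = 0.7499.
With n_f = 1: 1/n_i² = 1/1 − 0.7499 = 0.2501, so n_i ≈ 2.00.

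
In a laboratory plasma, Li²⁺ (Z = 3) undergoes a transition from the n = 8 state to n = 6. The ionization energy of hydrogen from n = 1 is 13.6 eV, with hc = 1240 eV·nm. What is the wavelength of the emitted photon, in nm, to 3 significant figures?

For Z = 3 the level energies scale as Z², so the effective Rydberg energy is 13.6 × 9 = 122.4 eV.
ΔE = 122.4 × (1/6² − 1/8²) = 122.4 × 0.01215 = 1.488 eV.
λ = hc/ΔE = 1240 / 1.488 = 834 nm.

834 nm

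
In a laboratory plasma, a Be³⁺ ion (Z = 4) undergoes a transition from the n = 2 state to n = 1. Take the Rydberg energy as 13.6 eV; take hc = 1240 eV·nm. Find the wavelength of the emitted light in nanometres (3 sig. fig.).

For Z = 4 the level energies scale as Z², so the effective Rydberg energy is 13.6 × 16 = 217.6 eV.
ΔE = 217.6 × (1/1² − 1/2²) = 217.6 × 0.7500 = 163.2 eV.
λ = hc/ΔE = 1240 / 163.2 = 7.60 nm.

7.60 nm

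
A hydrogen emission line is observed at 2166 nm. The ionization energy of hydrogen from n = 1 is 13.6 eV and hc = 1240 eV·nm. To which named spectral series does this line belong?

Brackett

ΔE = 1240/2166 = 0.5725 eV.
This matches 13.6 × (1/4² − 1/7²), so n_f = 4: the Brackett series.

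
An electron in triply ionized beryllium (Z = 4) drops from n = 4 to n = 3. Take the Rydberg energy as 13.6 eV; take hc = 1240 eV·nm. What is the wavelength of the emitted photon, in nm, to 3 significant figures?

117 nm

For Z = 4 the level energies scale as Z², so the effective Rydberg energy is 13.6 × 16 = 217.6 eV.
ΔE = 217.6 × (1/3² − 1/4²) = 217.6 × 0.04861 = 10.58 eV.
λ = hc/ΔE = 1240 / 10.58 = 117 nm.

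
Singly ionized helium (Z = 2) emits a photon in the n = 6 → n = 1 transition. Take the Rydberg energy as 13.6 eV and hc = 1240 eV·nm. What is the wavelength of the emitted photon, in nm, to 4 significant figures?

For Z = 2 the level energies scale as Z², so the effective Rydberg energy is 13.6 × 4 = 54.40 eV.
ΔE = 54.40 × (1/1² − 1/6²) = 54.40 × 0.9722 = 52.89 eV.
λ = hc/ΔE = 1240 / 52.89 = 23.45 nm.

23.45 nm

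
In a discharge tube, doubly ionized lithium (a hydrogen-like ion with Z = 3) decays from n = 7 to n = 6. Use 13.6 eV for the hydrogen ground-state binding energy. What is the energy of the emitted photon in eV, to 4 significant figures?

0.9020 eV

The Bohr energies scale as Z², so for Z = 3: E_n = −122.4/n² eV.
E_7 = −122.4/49 = −2.498 eV and E_6 = −122.4/36 = −3.400 eV.
The photon energy is |E_7 − E_6| = 0.9020 eV.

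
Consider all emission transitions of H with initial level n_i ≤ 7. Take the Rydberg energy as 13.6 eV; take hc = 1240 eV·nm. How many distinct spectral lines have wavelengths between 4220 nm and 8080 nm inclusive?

2

Enumerate all n_i → n_f pairs with 1 ≤ n_f < n_i ≤ 7 and compute λ = 1240 / [13.6·1·(1/n_f² − 1/n_i²)].
Lines falling in [4220, 8080] nm: 7→5 (4654 nm), 6→5 (7460 nm).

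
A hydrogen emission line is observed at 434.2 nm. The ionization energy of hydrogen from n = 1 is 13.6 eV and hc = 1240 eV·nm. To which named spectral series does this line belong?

ΔE = 1240/434.2 = 2.856 eV.
This matches 13.6 × (1/2² − 1/5²), so n_f = 2: the Balmer series.

Balmer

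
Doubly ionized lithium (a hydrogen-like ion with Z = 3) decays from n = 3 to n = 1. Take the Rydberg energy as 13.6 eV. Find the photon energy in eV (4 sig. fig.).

The Bohr energies scale as Z², so for Z = 3: E_n = −122.4/n² eV.
E_3 = −122.4/9 = −13.60 eV and E_1 = −122.4/1 = −122.4 eV.
The photon energy is |E_3 − E_1| = 108.8 eV.

108.8 eV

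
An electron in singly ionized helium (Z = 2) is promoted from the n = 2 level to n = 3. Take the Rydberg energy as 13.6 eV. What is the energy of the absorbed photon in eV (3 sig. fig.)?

The Bohr energies scale as Z², so for Z = 2: E_n = −54.40/n² eV.
E_3 = −54.40/9 = −6.044 eV and E_2 = −54.40/4 = −13.60 eV.
The photon energy is |E_3 − E_2| = 7.56 eV.

7.56 eV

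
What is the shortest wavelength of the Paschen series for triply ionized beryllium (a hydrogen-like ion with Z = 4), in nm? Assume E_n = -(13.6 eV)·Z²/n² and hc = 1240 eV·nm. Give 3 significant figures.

The Paschen series has lower level n_f = 3; the series limit corresponds to n_i → ∞.
ΔE_max = 13.6 × 16 / 3² = 24.18 eV.
λ_min = 1240 / 24.18 = 51.3 nm.

51.3 nm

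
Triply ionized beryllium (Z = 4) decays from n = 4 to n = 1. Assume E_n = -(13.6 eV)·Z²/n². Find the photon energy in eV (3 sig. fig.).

The Bohr energies scale as Z², so for Z = 4: E_n = −217.6/n² eV.
E_4 = −217.6/16 = −13.60 eV and E_1 = −217.6/1 = −217.6 eV.
The photon energy is |E_4 − E_1| = 204 eV.

204 eV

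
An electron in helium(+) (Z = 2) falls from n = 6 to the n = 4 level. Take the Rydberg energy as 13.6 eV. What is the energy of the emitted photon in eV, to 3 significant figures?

1.89 eV

The Bohr energies scale as Z², so for Z = 2: E_n = −54.40/n² eV.
E_6 = −54.40/36 = −1.511 eV and E_4 = −54.40/16 = −3.400 eV.
The photon energy is |E_6 − E_4| = 1.89 eV.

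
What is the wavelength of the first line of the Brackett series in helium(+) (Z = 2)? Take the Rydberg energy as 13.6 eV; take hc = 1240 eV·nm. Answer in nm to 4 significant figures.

1013 nm

The Brackett series terminates on n_f = 4; the first line has n_i = 4+1 = 5.
ΔE = 54.40 × (1/4² − 1/5²) = 1.224 eV.
λ = 1240 / 1.224 = 1013 nm.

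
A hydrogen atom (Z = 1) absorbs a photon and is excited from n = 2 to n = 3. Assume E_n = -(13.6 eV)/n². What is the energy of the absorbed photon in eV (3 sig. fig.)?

1.89 eV

E_3 = −13.60/9 = −1.511 eV and E_2 = −13.60/4 = −3.400 eV.
The photon energy is |E_3 − E_2| = 1.89 eV.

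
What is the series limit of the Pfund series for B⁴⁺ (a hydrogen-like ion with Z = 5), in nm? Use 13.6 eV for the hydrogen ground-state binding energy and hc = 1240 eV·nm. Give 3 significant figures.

91.2 nm

The Pfund series has lower level n_f = 5; the series limit corresponds to n_i → ∞.
ΔE_max = 13.6 × 25 / 5² = 13.60 eV.
λ_min = 1240 / 13.60 = 91.2 nm.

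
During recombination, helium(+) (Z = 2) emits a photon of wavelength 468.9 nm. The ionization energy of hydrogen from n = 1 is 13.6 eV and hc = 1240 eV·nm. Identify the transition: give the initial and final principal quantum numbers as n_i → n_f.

n_i = 4, n_f = 3

The photon energy is ΔE = hc/λ = 1240 / 468.9 = 2.644 eV.
With Z = 2, ΔE = 54.40 × (1/n_f² − 1/n_i²), so 1/n_f² − 1/n_i² = 0.04861.
Trying n_f = 3 gives 1/n_i² = 0.06250, i.e. n_i ≈ 4; this pair matches.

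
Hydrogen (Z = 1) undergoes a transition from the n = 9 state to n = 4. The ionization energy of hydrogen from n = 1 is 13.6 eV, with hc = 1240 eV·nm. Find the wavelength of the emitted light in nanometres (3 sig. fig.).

1820 nm

ΔE = 13.60 × (1/4² − 1/9²) = 13.60 × 0.05015 = 0.6821 eV.
λ = hc/ΔE = 1240 / 0.6821 = 1820 nm.
This line belongs to the Brackett series.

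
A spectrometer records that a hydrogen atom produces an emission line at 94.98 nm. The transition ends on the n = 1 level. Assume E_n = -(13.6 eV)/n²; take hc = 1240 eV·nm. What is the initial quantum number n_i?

n_i = 5

The photon energy is ΔE = hc/λ = 1240 / 94.98 = 13.06 eV.
With Z = 1, ΔE = 13.60 × (1/n_f² − 1/n_i²), so 1/n_f² − 1/n_i² = 0.9600.
With n_f = 1: 1/n_i² = 1/1 − 0.9600 = 0.04005, so n_i ≈ 5.00.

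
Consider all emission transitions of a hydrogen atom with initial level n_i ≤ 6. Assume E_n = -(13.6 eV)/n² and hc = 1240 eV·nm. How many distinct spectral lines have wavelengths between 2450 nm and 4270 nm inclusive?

Enumerate all n_i → n_f pairs with 1 ≤ n_f < n_i ≤ 6 and compute λ = 1240 / [13.6·1·(1/n_f² − 1/n_i²)].
Lines falling in [2450, 4270] nm: 6→4 (2626 nm), 5→4 (4052 nm).

2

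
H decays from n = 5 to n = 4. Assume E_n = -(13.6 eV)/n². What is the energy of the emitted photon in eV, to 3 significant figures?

0.306 eV

E_5 = −13.60/25 = −0.5440 eV and E_4 = −13.60/16 = −0.8500 eV.
The photon energy is |E_5 − E_4| = 0.306 eV.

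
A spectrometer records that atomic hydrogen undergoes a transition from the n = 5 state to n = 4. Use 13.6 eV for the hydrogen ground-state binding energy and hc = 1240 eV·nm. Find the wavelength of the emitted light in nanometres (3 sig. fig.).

ΔE = 13.60 × (1/4² − 1/5²) = 13.60 × 0.02250 = 0.3060 eV.
λ = hc/ΔE = 1240 / 0.3060 = 4050 nm.
This line belongs to the Brackett series.

4050 nm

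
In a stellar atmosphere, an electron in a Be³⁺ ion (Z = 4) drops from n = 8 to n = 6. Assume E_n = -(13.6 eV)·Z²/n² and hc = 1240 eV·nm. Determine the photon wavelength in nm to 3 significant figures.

For Z = 4 the level energies scale as Z², so the effective Rydberg energy is 13.6 × 16 = 217.6 eV.
ΔE = 217.6 × (1/6² − 1/8²) = 217.6 × 0.01215 = 2.644 eV.
λ = hc/ΔE = 1240 / 2.644 = 469 nm.

469 nm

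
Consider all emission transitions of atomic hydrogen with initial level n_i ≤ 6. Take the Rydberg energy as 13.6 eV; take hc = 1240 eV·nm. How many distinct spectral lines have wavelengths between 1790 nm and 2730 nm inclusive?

Enumerate all n_i → n_f pairs with 1 ≤ n_f < n_i ≤ 6 and compute λ = 1240 / [13.6·1·(1/n_f² − 1/n_i²)].
Lines falling in [1790, 2730] nm: 4→3 (1876 nm), 6→4 (2626 nm).

2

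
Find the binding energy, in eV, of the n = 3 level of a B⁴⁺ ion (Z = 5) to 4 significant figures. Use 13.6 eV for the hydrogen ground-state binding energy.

E_n = −13.6 Z²/n² = −340.0/n² eV for Z = 5.
E_3 = −340.0/9 = −37.78 eV, so ionization (to E = 0) requires 37.78 eV.

37.78 eV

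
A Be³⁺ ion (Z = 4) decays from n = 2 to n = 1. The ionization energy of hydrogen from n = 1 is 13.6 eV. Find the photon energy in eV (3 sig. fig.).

163 eV

The Bohr energies scale as Z², so for Z = 4: E_n = −217.6/n² eV.
E_2 = −217.6/4 = −54.40 eV and E_1 = −217.6/1 = −217.6 eV.
The photon energy is |E_2 − E_1| = 163 eV.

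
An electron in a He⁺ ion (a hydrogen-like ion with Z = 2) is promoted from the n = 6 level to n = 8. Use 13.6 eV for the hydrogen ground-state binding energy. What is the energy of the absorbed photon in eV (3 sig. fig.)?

The Bohr energies scale as Z², so for Z = 2: E_n = −54.40/n² eV.
E_8 = −54.40/64 = −0.8500 eV and E_6 = −54.40/36 = −1.511 eV.
The photon energy is |E_8 − E_6| = 0.661 eV.

0.661 eV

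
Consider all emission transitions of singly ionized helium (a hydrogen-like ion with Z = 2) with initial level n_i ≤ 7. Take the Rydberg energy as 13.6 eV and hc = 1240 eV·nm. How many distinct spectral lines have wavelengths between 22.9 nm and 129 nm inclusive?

10

Enumerate all n_i → n_f pairs with 1 ≤ n_f < n_i ≤ 7 and compute λ = 1240 / [13.6·4·(1/n_f² − 1/n_i²)].
Lines falling in [22.9, 129] nm: 7→1 (23.27 nm), 6→1 (23.45 nm), 5→1 (23.74 nm), 4→1 (24.31 nm), 3→1 (25.64 nm), 2→1 (30.39 nm), 7→2 (99.28 nm), 6→2 (102.6 nm), 5→2 (108.5 nm), 4→2 (121.6 nm).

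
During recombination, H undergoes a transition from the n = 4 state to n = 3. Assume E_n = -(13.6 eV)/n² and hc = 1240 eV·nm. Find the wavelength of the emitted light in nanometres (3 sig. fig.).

ΔE = 13.60 × (1/3² − 1/4²) = 13.60 × 0.04861 = 0.6611 eV.
λ = hc/ΔE = 1240 / 0.6611 = 1880 nm.
This line belongs to the Paschen series.

1880 nm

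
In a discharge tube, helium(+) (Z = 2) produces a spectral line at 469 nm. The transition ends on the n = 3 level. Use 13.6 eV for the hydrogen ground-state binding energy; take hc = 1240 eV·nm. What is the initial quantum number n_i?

n_i = 4

The photon energy is ΔE = hc/λ = 1240 / 469 = 2.644 eV.
With Z = 2, ΔE = 54.40 × (1/n_f² − 1/n_i²), so 1/n_f² − 1/n_i² = 0.04860.
With n_f = 3: 1/n_i² = 1/9 − 0.04860 = 0.06251, so n_i ≈ 4.00.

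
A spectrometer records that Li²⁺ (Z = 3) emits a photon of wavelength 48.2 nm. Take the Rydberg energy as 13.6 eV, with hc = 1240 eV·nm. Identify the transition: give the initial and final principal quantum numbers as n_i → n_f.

The photon energy is ΔE = hc/λ = 1240 / 48.2 = 25.73 eV.
With Z = 3, ΔE = 122.4 × (1/n_f² − 1/n_i²), so 1/n_f² − 1/n_i² = 0.2102.
Trying n_f = 2 gives 1/n_i² = 0.03982, i.e. n_i ≈ 5; this pair matches.

n_i = 5, n_f = 2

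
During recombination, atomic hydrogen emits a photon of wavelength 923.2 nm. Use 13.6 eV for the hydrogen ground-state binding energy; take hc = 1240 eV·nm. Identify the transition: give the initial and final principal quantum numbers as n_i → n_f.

The photon energy is ΔE = hc/λ = 1240 / 923.2 = 1.343 eV.
With Z = 1, ΔE = 13.60 × (1/n_f² − 1/n_i²), so 1/n_f² − 1/n_i² = 0.09876.
Trying n_f = 3 gives 1/n_i² = 0.01235, i.e. n_i ≈ 9; this pair matches.

n_i = 9, n_f = 3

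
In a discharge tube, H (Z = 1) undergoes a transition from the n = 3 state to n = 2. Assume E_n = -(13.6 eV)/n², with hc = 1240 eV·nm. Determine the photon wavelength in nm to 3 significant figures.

ΔE = 13.60 × (1/2² − 1/3²) = 13.60 × 0.1389 = 1.889 eV.
λ = hc/ΔE = 1240 / 1.889 = 656 nm.
This line belongs to the Balmer series.

656 nm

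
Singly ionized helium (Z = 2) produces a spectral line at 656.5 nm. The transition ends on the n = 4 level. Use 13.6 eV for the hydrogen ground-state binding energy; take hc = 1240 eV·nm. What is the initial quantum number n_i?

The photon energy is ΔE = hc/λ = 1240 / 656.5 = 1.889 eV.
With Z = 2, ΔE = 54.40 × (1/n_f² − 1/n_i²), so 1/n_f² − 1/n_i² = 0.03472.
With n_f = 4: 1/n_i² = 1/16 − 0.03472 = 0.02778, so n_i ≈ 6.00.

n_i = 6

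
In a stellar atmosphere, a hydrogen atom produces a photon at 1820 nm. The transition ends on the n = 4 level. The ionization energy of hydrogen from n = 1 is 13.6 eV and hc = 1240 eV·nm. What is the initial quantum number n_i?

n_i = 9

The photon energy is ΔE = hc/λ = 1240 / 1820 = 0.6813 eV.
With Z = 1, ΔE = 13.60 × (1/n_f² − 1/n_i²), so 1/n_f² − 1/n_i² = 0.05010.
With n_f = 4: 1/n_i² = 1/16 − 0.05010 = 0.01240, so n_i ≈ 8.98.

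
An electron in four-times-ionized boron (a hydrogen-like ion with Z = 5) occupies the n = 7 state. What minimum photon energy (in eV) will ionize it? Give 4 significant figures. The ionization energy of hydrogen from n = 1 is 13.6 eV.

E_n = −13.6 Z²/n² = −340.0/n² eV for Z = 5.
E_7 = −340.0/49 = −6.939 eV, so ionization (to E = 0) requires 6.939 eV.

6.939 eV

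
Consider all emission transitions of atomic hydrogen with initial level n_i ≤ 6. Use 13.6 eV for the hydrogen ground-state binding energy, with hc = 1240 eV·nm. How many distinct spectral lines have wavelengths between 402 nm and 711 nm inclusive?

Enumerate all n_i → n_f pairs with 1 ≤ n_f < n_i ≤ 6 and compute λ = 1240 / [13.6·1·(1/n_f² − 1/n_i²)].
Lines falling in [402, 711] nm: 6→2 (410.3 nm), 5→2 (434.2 nm), 4→2 (486.3 nm), 3→2 (656.5 nm).

4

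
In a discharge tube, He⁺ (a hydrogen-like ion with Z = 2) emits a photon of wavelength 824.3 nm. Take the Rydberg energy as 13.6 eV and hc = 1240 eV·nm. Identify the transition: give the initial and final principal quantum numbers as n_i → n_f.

n_i = 9, n_f = 5

The photon energy is ΔE = hc/λ = 1240 / 824.3 = 1.504 eV.
With Z = 2, ΔE = 54.40 × (1/n_f² − 1/n_i²), so 1/n_f² − 1/n_i² = 0.02765.
Trying n_f = 5 gives 1/n_i² = 0.01235, i.e. n_i ≈ 9; this pair matches.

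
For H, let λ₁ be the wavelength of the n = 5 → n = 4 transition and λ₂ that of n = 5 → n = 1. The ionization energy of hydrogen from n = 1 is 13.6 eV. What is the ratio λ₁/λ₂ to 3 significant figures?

λ ∝ 1/ΔE ∝ 1/(1/n_f² − 1/n_i²), and the Z² and hc factors cancel in the ratio.
λ₁/λ₂ = (1/1² − 1/5²)/(1/4² − 1/5²) = 0.9600/0.02250 = 42.7.

42.7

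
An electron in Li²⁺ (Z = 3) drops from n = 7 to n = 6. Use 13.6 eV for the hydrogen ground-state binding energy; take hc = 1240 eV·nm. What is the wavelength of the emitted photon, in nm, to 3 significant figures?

For Z = 3 the level energies scale as Z², so the effective Rydberg energy is 13.6 × 9 = 122.4 eV.
ΔE = 122.4 × (1/6² − 1/7²) = 122.4 × 0.007370 = 0.9020 eV.
λ = hc/ΔE = 1240 / 0.9020 = 1370 nm.

1370 nm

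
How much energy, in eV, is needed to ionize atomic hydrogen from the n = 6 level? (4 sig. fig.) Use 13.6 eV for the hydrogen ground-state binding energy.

E_6 = −13.60/36 = −0.3778 eV, so ionization (to E = 0) requires 0.3778 eV.

0.3778 eV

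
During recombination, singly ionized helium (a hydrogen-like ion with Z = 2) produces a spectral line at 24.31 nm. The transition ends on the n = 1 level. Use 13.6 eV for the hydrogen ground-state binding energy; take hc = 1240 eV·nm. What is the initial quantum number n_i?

n_i = 4

The photon energy is ΔE = hc/λ = 1240 / 24.31 = 51.01 eV.
With Z = 2, ΔE = 54.40 × (1/n_f² − 1/n_i²), so 1/n_f² − 1/n_i² = 0.9376.
With n_f = 1: 1/n_i² = 1/1 − 0.9376 = 0.06236, so n_i ≈ 4.00.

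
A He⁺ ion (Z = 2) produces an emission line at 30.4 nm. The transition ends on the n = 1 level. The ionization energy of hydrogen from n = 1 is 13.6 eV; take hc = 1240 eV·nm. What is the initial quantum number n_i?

n_i = 2

The photon energy is ΔE = hc/λ = 1240 / 30.4 = 40.79 eV.
With Z = 2, ΔE = 54.40 × (1/n_f² − 1/n_i²), so 1/n_f² − 1/n_i² = 0.7498.
With n_f = 1: 1/n_i² = 1/1 − 0.7498 = 0.2502, so n_i ≈ 2.00.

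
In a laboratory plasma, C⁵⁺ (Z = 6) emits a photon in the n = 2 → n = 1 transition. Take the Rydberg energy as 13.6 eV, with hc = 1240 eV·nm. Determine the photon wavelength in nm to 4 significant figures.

3.377 nm

For Z = 6 the level energies scale as Z², so the effective Rydberg energy is 13.6 × 36 = 489.6 eV.
ΔE = 489.6 × (1/1² − 1/2²) = 489.6 × 0.7500 = 367.2 eV.
λ = hc/ΔE = 1240 / 367.2 = 3.377 nm.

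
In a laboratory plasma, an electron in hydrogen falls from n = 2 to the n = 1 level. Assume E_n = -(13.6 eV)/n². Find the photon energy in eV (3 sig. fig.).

E_2 = −13.60/4 = −3.400 eV and E_1 = −13.60/1 = −13.60 eV.
The photon energy is |E_2 − E_1| = 10.2 eV.

10.2 eV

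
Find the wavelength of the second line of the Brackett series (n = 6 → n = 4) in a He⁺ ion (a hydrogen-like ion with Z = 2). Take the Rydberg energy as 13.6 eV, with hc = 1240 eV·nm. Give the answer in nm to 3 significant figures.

656 nm

The Brackett series terminates on n_f = 4; the second line has n_i = 4+2 = 6.
ΔE = 54.40 × (1/4² − 1/6²) = 1.889 eV.
λ = 1240 / 1.889 = 656 nm.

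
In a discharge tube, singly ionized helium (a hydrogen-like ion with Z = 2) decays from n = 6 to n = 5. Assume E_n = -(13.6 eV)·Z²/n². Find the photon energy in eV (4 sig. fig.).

The Bohr energies scale as Z², so for Z = 2: E_n = −54.40/n² eV.
E_6 = −54.40/36 = −1.511 eV and E_5 = −54.40/25 = −2.176 eV.
The photon energy is |E_6 − E_5| = 0.6649 eV.

0.6649 eV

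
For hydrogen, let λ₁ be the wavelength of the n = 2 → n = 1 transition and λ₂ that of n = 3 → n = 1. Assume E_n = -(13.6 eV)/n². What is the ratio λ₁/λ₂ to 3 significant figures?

λ ∝ 1/ΔE ∝ 1/(1/n_f² − 1/n_i²), and the Z² and hc factors cancel in the ratio.
λ₁/λ₂ = (1/1² − 1/3²)/(1/1² − 1/2²) = 0.8889/0.7500 = 1.19.

1.19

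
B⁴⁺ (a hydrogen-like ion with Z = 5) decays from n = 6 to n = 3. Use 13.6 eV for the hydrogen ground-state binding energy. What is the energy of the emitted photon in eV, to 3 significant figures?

The Bohr energies scale as Z², so for Z = 5: E_n = −340.0/n² eV.
E_6 = −340.0/36 = −9.444 eV and E_3 = −340.0/9 = −37.78 eV.
The photon energy is |E_6 − E_3| = 28.3 eV.

28.3 eV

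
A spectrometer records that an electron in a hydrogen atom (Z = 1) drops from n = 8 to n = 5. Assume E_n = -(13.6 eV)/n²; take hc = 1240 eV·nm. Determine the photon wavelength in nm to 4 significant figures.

3741 nm

ΔE = 13.60 × (1/5² − 1/8²) = 13.60 × 0.02438 = 0.3315 eV.
λ = hc/ΔE = 1240 / 0.3315 = 3741 nm.
This line belongs to the Pfund series.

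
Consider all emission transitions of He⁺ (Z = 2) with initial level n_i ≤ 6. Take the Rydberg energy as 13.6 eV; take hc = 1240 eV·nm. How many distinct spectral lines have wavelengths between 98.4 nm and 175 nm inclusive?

4

Enumerate all n_i → n_f pairs with 1 ≤ n_f < n_i ≤ 6 and compute λ = 1240 / [13.6·4·(1/n_f² − 1/n_i²)].
Lines falling in [98.4, 175] nm: 6→2 (102.6 nm), 5→2 (108.5 nm), 4→2 (121.6 nm), 3→2 (164.1 nm).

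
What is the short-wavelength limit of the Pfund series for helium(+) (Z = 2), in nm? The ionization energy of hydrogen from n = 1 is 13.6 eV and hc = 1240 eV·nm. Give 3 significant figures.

The Pfund series has lower level n_f = 5; the series limit corresponds to n_i → ∞.
ΔE_max = 13.6 × 4 / 5² = 2.176 eV.
λ_min = 1240 / 2.176 = 570 nm.

570 nm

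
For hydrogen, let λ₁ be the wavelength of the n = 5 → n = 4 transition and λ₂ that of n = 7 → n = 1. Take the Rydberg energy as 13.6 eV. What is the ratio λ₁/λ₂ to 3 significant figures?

43.5

λ ∝ 1/ΔE ∝ 1/(1/n_f² − 1/n_i²), and the Z² and hc factors cancel in the ratio.
λ₁/λ₂ = (1/1² − 1/7²)/(1/4² − 1/5²) = 0.9796/0.02250 = 43.5.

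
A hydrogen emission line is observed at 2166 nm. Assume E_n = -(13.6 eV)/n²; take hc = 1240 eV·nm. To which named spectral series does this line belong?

Brackett

ΔE = 1240/2166 = 0.5725 eV.
This matches 13.6 × (1/4² − 1/7²), so n_f = 4: the Brackett series.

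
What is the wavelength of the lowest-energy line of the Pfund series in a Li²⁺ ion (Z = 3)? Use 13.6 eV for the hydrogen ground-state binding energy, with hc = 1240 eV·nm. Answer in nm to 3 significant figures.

The Pfund series terminates on n_f = 5; the first line has n_i = 5+1 = 6.
ΔE = 122.4 × (1/5² − 1/6²) = 1.496 eV.
λ = 1240 / 1.496 = 829 nm.

829 nm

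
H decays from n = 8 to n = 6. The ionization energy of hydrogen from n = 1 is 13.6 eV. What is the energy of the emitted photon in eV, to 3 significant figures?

E_8 = −13.60/64 = −0.2125 eV and E_6 = −13.60/36 = −0.3778 eV.
The photon energy is |E_8 − E_6| = 0.165 eV.

0.165 eV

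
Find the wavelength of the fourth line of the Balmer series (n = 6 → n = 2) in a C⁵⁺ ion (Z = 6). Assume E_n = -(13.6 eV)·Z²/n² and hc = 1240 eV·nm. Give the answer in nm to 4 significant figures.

The Balmer series terminates on n_f = 2; the fourth line has n_i = 2+4 = 6.
ΔE = 489.6 × (1/2² − 1/6²) = 108.8 eV.
λ = 1240 / 108.8 = 11.40 nm.

11.40 nm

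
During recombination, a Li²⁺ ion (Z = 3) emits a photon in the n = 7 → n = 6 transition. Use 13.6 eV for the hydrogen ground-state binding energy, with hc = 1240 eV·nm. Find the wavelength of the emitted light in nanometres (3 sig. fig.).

For Z = 3 the level energies scale as Z², so the effective Rydberg energy is 13.6 × 9 = 122.4 eV.
ΔE = 122.4 × (1/6² − 1/7²) = 122.4 × 0.007370 = 0.9020 eV.
λ = hc/ΔE = 1240 / 0.9020 = 1370 nm.

1370 nm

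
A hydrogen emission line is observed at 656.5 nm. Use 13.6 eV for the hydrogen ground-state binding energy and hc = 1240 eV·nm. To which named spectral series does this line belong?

Balmer

ΔE = 1240/656.5 = 1.889 eV.
This matches 13.6 × (1/2² − 1/3²), so n_f = 2: the Balmer series.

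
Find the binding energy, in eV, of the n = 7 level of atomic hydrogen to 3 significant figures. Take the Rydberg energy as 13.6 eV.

0.278 eV

E_7 = −13.60/49 = −0.278 eV, so ionization (to E = 0) requires 0.278 eV.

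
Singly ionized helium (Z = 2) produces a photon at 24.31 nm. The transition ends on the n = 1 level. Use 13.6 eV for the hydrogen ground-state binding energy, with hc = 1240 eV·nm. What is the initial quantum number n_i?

The photon energy is ΔE = hc/λ = 1240 / 24.31 = 51.01 eV.
With Z = 2, ΔE = 54.40 × (1/n_f² − 1/n_i²), so 1/n_f² − 1/n_i² = 0.9376.
With n_f = 1: 1/n_i² = 1/1 − 0.9376 = 0.06236, so n_i ≈ 4.00.

n_i = 4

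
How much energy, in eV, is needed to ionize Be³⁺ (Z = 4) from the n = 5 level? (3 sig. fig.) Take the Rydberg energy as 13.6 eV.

E_n = −13.6 Z²/n² = −217.6/n² eV for Z = 4.
E_5 = −217.6/25 = −8.70 eV, so ionization (to E = 0) requires 8.70 eV.

8.70 eV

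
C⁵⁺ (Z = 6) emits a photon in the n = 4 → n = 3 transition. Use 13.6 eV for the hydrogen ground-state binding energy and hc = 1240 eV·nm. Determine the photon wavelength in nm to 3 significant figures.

52.1 nm

For Z = 6 the level energies scale as Z², so the effective Rydberg energy is 13.6 × 36 = 489.6 eV.
ΔE = 489.6 × (1/3² − 1/4²) = 489.6 × 0.04861 = 23.80 eV.
λ = hc/ΔE = 1240 / 23.80 = 52.1 nm.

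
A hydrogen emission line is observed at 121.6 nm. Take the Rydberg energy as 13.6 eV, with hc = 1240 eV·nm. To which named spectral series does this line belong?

ΔE = 1240/121.6 = 10.20 eV.
This matches 13.6 × (1/1² − 1/2²), so n_f = 1: the Lyman series.

Lyman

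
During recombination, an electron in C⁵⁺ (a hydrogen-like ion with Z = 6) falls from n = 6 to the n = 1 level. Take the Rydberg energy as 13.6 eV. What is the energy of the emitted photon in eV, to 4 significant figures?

476.0 eV

The Bohr energies scale as Z², so for Z = 6: E_n = −489.6/n² eV.
E_6 = −489.6/36 = −13.60 eV and E_1 = −489.6/1 = −489.6 eV.
The photon energy is |E_6 − E_1| = 476.0 eV.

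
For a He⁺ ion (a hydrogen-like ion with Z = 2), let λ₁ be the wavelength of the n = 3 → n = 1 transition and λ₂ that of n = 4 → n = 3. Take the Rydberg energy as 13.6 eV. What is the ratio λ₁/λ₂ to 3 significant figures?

λ ∝ 1/ΔE ∝ 1/(1/n_f² − 1/n_i²), and the Z² and hc factors cancel in the ratio.
λ₁/λ₂ = (1/3² − 1/4²)/(1/1² − 1/3²) = 0.04861/0.8889 = 0.0547.

0.0547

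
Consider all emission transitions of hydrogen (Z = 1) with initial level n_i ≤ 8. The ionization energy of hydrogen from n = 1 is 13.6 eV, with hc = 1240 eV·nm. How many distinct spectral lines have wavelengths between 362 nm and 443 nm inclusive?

Enumerate all n_i → n_f pairs with 1 ≤ n_f < n_i ≤ 8 and compute λ = 1240 / [13.6·1·(1/n_f² − 1/n_i²)].
Lines falling in [362, 443] nm: 8→2 (389.0 nm), 7→2 (397.1 nm), 6→2 (410.3 nm), 5→2 (434.2 nm).

4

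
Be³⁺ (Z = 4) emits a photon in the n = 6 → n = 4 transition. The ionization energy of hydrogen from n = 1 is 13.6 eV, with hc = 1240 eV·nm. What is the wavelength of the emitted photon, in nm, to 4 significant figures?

164.1 nm

For Z = 4 the level energies scale as Z², so the effective Rydberg energy is 13.6 × 16 = 217.6 eV.
ΔE = 217.6 × (1/4² − 1/6²) = 217.6 × 0.03472 = 7.556 eV.
λ = hc/ΔE = 1240 / 7.556 = 164.1 nm.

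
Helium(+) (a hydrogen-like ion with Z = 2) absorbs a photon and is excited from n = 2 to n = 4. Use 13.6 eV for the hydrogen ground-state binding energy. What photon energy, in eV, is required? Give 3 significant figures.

The Bohr energies scale as Z², so for Z = 2: E_n = −54.40/n² eV.
E_4 = −54.40/16 = −3.400 eV and E_2 = −54.40/4 = −13.60 eV.
The photon energy is |E_4 − E_2| = 10.2 eV.

10.2 eV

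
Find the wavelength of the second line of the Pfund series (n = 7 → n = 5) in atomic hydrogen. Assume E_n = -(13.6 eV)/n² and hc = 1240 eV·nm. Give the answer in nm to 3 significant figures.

The Pfund series terminates on n_f = 5; the second line has n_i = 5+2 = 7.
ΔE = 13.60 × (1/5² − 1/7²) = 0.2664 eV.
λ = 1240 / 0.2664 = 4650 nm.

4650 nm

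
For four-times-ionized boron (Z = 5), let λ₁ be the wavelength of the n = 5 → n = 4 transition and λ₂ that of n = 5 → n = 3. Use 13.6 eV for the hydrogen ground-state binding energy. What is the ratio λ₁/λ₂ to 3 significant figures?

3.16

λ ∝ 1/ΔE ∝ 1/(1/n_f² − 1/n_i²), and the Z² and hc factors cancel in the ratio.
λ₁/λ₂ = (1/3² − 1/5²)/(1/4² − 1/5²) = 0.07111/0.02250 = 3.16.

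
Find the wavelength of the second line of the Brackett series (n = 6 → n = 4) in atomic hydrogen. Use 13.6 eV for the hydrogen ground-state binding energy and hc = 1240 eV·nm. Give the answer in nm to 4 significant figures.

2626 nm

The Brackett series terminates on n_f = 4; the second line has n_i = 4+2 = 6.
ΔE = 13.60 × (1/4² − 1/6²) = 0.4722 eV.
λ = 1240 / 0.4722 = 2626 nm.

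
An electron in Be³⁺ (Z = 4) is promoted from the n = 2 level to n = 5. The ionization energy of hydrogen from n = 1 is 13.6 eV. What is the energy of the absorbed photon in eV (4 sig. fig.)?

The Bohr energies scale as Z², so for Z = 4: E_n = −217.6/n² eV.
E_5 = −217.6/25 = −8.704 eV and E_2 = −217.6/4 = −54.40 eV.
The photon energy is |E_5 − E_2| = 45.70 eV.

45.70 eV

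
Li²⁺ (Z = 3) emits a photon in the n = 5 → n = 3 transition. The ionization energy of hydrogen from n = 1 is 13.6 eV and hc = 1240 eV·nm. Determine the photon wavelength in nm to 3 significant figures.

For Z = 3 the level energies scale as Z², so the effective Rydberg energy is 13.6 × 9 = 122.4 eV.
ΔE = 122.4 × (1/3² − 1/5²) = 122.4 × 0.07111 = 8.704 eV.
λ = hc/ΔE = 1240 / 8.704 = 142 nm.

142 nm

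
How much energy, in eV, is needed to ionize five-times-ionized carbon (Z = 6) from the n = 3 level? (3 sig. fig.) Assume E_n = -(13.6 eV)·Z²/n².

E_n = −13.6 Z²/n² = −489.6/n² eV for Z = 6.
E_3 = −489.6/9 = −54.4 eV, so ionization (to E = 0) requires 54.4 eV.

54.4 eV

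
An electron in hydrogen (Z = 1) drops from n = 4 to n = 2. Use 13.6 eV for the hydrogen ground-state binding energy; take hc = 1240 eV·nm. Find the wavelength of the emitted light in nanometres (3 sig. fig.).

ΔE = 13.60 × (1/2² − 1/4²) = 13.60 × 0.1875 = 2.550 eV.
λ = hc/ΔE = 1240 / 2.550 = 486 nm.

486 nm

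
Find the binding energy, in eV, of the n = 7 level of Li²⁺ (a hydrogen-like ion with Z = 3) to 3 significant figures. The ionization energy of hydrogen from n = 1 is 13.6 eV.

E_n = −13.6 Z²/n² = −122.4/n² eV for Z = 3.
E_7 = −122.4/49 = −2.50 eV, so ionization (to E = 0) requires 2.50 eV.

2.50 eV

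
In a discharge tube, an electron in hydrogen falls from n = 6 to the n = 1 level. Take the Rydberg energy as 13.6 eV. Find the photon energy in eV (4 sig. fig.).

13.22 eV

E_6 = −13.60/36 = −0.3778 eV and E_1 = −13.60/1 = −13.60 eV.
The photon energy is |E_6 − E_1| = 13.22 eV.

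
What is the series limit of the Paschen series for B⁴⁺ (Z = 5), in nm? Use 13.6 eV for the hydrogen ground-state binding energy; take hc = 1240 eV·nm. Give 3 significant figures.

32.8 nm

The Paschen series has lower level n_f = 3; the series limit corresponds to n_i → ∞.
ΔE_max = 13.6 × 25 / 3² = 37.78 eV.
λ_min = 1240 / 37.78 = 32.8 nm.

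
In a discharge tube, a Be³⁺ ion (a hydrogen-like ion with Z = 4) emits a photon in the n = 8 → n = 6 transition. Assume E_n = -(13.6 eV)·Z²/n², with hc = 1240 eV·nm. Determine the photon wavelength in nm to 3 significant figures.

469 nm

For Z = 4 the level energies scale as Z², so the effective Rydberg energy is 13.6 × 16 = 217.6 eV.
ΔE = 217.6 × (1/6² − 1/8²) = 217.6 × 0.01215 = 2.644 eV.
λ = hc/ΔE = 1240 / 2.644 = 469 nm.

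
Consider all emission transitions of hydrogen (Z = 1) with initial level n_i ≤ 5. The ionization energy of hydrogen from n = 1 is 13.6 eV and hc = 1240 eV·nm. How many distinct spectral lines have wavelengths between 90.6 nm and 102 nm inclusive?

Enumerate all n_i → n_f pairs with 1 ≤ n_f < n_i ≤ 5 and compute λ = 1240 / [13.6·1·(1/n_f² − 1/n_i²)].
Lines falling in [90.6, 102] nm: 5→1 (94.98 nm), 4→1 (97.25 nm).

2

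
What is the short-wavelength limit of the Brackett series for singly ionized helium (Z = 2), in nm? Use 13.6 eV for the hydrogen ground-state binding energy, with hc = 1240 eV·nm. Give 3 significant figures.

The Brackett series has lower level n_f = 4; the series limit corresponds to n_i → ∞.
ΔE_max = 13.6 × 4 / 4² = 3.400 eV.
λ_min = 1240 / 3.400 = 365 nm.

365 nm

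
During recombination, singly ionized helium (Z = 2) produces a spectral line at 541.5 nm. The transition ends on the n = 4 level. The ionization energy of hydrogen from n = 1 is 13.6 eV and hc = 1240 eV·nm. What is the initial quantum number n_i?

The photon energy is ΔE = hc/λ = 1240 / 541.5 = 2.290 eV.
With Z = 2, ΔE = 54.40 × (1/n_f² − 1/n_i²), so 1/n_f² − 1/n_i² = 0.04209.
With n_f = 4: 1/n_i² = 1/16 − 0.04209 = 0.02041, so n_i ≈ 7.00.

n_i = 7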